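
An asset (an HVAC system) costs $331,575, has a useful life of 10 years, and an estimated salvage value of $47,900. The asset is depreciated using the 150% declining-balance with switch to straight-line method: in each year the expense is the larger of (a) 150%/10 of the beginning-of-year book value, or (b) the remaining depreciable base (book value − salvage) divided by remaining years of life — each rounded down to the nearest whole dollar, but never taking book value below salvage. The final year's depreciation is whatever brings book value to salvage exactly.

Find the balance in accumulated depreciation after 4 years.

Depreciable base = $331,575 − $47,900 = $283,675.
Year 1: DB = ⌊$331,575 × 150%/10⌋ = $49,736; SL = ⌊$283,675/10⌋ = $28,367 → take DB $49,736. Book value $281,839.
Year 2: DB = ⌊$281,839 × 150%/10⌋ = $42,275; SL = ⌊$233,939/9⌋ = $25,993 → take DB $42,275. Book value $239,564.
Year 3: DB = ⌊$239,564 × 150%/10⌋ = $35,934; SL = ⌊$191,664/8⌋ = $23,958 → take DB $35,934. Book value $203,630.
Year 4: DB = ⌊$203,630 × 150%/10⌋ = $30,544; SL = ⌊$155,730/7⌋ = $22,247 → take DB $30,544. Book value $173,086.
Accumulated through year 4 = $331,575 − $173,086 = $158,489.

$158,489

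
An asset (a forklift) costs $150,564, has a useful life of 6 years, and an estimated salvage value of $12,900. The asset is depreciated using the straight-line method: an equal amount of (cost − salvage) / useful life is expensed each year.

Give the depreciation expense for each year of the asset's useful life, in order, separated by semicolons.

$22,944; $22,944; $22,944; $22,944; $22,944; $22,944

Depreciable base = $150,564 − $12,900 = $137,664.
Annual expense = $137,664 / 6 = $22,944.
End of year 1: book value $127,620.
End of year 2: book value $104,676.
End of year 3: book value $81,732.
End of year 4: book value $58,788.
End of year 5: book value $35,844.
End of year 6: book value $12,900.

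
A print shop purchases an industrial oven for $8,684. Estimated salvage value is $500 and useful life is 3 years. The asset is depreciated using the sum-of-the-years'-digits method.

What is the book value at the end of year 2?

$1,864

Depreciable base = $8,684 − $500 = $8,184.
Sum of the years' digits = 3+2+1 = 6.
Year 1: $8,184 × 3/6 = $4,092. Book value $4,592.
Year 2: $8,184 × 2/6 = $2,728. Book value $1,864.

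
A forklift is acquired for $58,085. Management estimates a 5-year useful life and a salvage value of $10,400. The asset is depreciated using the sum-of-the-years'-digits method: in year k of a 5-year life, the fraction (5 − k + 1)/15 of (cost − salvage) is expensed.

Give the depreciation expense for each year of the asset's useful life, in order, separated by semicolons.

Depreciable base = $58,085 − $10,400 = $47,685.
Sum of the years' digits = 5+4+3+2+1 = 15.
Year 1: $47,685 × 5/15 = $15,895. Book value $42,190.
Year 2: $47,685 × 4/15 = $12,716. Book value $29,474.
Year 3: $47,685 × 3/15 = $9,537. Book value $19,937.
Year 4: $47,685 × 2/15 = $6,358. Book value $13,579.
Year 5: $47,685 × 1/15 = $3,179. Book value $10,400.

$15,895; $12,716; $9,537; $6,358; $3,179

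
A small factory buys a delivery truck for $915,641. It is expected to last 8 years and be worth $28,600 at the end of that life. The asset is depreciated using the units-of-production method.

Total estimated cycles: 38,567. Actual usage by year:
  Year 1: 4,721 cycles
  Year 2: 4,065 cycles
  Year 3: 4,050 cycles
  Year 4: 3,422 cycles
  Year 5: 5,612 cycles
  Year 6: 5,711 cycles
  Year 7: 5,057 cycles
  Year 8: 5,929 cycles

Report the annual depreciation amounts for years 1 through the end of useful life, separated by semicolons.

Depreciable base = $915,641 − $28,600 = $887,041.
Rate = $887,041 / 38,567 cycles = $23 per cycle.
Year 1: 4,721 × $23 = $108,583. Book value $807,058.
Year 2: 4,065 × $23 = $93,495. Book value $713,563.
Year 3: 4,050 × $23 = $93,150. Book value $620,413.
Year 4: 3,422 × $23 = $78,706. Book value $541,707.
Year 5: 5,612 × $23 = $129,076. Book value $412,631.
Year 6: 5,711 × $23 = $131,353. Book value $281,278.
Year 7: 5,057 × $23 = $116,311. Book value $164,967.
Year 8: 5,929 × $23 = $136,367. Book value $28,600.

$108,583; $93,495; $93,150; $78,706; $129,076; $131,353; $116,311; $136,367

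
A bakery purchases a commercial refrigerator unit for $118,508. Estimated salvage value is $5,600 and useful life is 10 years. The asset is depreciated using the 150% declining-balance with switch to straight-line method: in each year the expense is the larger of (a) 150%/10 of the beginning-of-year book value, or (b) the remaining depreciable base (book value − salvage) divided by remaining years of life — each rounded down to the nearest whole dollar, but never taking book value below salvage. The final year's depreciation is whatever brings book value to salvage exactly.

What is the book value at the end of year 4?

Depreciable base = $118,508 − $5,600 = $112,908.
Year 1: DB = ⌊$118,508 × 150%/10⌋ = $17,776; SL = ⌊$112,908/10⌋ = $11,290 → take DB $17,776. Book value $100,732.
Year 2: DB = ⌊$100,732 × 150%/10⌋ = $15,109; SL = ⌊$95,132/9⌋ = $10,570 → take DB $15,109. Book value $85,623.
Year 3: DB = ⌊$85,623 × 150%/10⌋ = $12,843; SL = ⌊$80,023/8⌋ = $10,002 → take DB $12,843. Book value $72,780.
Year 4: DB = ⌊$72,780 × 150%/10⌋ = $10,917; SL = ⌊$67,180/7⌋ = $9,597 → take DB $10,917. Book value $61,863.

$61,863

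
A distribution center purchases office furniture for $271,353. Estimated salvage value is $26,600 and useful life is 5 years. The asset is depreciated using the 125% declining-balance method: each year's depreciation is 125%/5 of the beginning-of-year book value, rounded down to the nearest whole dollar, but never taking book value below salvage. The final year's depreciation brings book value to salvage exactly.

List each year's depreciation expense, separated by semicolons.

$67,838; $50,878; $38,159; $28,619; $59,259

Depreciable base = $271,353 − $26,600 = $244,753.
Year 1: ⌊$271,353 × 125%/5⌋ = $67,838. Book value $203,515.
Year 2: ⌊$203,515 × 125%/5⌋ = $50,878. Book value $152,637.
Year 3: ⌊$152,637 × 125%/5⌋ = $38,159. Book value $114,478.
Year 4: ⌊$114,478 × 125%/5⌋ = $28,619. Book value $85,859.
Year 5 (final): $85,859 − $26,600 = $59,259. Book value $26,600.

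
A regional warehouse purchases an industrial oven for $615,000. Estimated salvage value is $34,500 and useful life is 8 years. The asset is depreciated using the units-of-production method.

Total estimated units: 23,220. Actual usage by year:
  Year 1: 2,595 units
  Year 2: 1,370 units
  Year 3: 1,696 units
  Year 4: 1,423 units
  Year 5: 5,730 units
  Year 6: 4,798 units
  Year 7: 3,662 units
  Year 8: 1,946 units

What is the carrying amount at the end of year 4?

$437,900

Depreciable base = $615,000 − $34,500 = $580,500.
Rate = $580,500 / 23,220 units = $25 per unit.
Year 1: 2,595 × $25 = $64,875. Book value $550,125.
Year 2: 1,370 × $25 = $34,250. Book value $515,875.
Year 3: 1,696 × $25 = $42,400. Book value $473,475.
Year 4: 1,423 × $25 = $35,575. Book value $437,900.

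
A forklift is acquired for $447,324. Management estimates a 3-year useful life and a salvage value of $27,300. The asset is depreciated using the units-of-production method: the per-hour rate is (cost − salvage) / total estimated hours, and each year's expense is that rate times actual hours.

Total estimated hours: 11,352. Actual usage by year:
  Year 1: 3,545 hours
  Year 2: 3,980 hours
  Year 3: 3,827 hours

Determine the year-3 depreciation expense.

Depreciable base = $447,324 − $27,300 = $420,024.
Rate = $420,024 / 11,352 hours = $37 per hour.
Year 1: 3,545 × $37 = $131,165. Book value $316,159.
Year 2: 3,980 × $37 = $147,260. Book value $168,899.
Year 3: 3,827 × $37 = $141,599. Book value $27,300.

$141,599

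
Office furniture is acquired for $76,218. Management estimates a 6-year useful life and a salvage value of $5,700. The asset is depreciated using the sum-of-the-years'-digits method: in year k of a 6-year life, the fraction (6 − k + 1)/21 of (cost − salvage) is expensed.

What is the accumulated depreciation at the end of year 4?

$60,444

Depreciable base = $76,218 − $5,700 = $70,518.
Sum of the years' digits = 6+5+4+3+2+1 = 21.
Year 1: $70,518 × 6/21 = $20,148. Book value $56,070.
Year 2: $70,518 × 5/21 = $16,790. Book value $39,280.
Year 3: $70,518 × 4/21 = $13,432. Book value $25,848.
Year 4: $70,518 × 3/21 = $10,074. Book value $15,774.
Accumulated through year 4 = $76,218 − $15,774 = $60,444.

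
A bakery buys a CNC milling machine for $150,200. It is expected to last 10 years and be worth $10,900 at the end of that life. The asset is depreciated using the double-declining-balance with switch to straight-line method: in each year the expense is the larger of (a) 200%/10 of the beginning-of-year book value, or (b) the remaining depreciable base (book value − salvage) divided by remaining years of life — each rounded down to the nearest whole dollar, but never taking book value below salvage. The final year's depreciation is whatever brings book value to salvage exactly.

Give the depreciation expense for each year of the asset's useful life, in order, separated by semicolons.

$30,040; $24,032; $19,225; $15,380; $12,304; $9,843; $7,875; $6,867; $6,867; $6,867

Depreciable base = $150,200 − $10,900 = $139,300.
Year 1: DB = ⌊$150,200 × 200%/10⌋ = $30,040; SL = ⌊$139,300/10⌋ = $13,930 → take DB $30,040. Book value $120,160.
Year 2: DB = ⌊$120,160 × 200%/10⌋ = $24,032; SL = ⌊$109,260/9⌋ = $12,140 → take DB $24,032. Book value $96,128.
Year 3: DB = ⌊$96,128 × 200%/10⌋ = $19,225; SL = ⌊$85,228/8⌋ = $10,653 → take DB $19,225. Book value $76,903.
Year 4: DB = ⌊$76,903 × 200%/10⌋ = $15,380; SL = ⌊$66,003/7⌋ = $9,429 → take DB $15,380. Book value $61,523.
Year 5: DB = ⌊$61,523 × 200%/10⌋ = $12,304; SL = ⌊$50,623/6⌋ = $8,437 → take DB $12,304. Book value $49,219.
Year 6: DB = ⌊$49,219 × 200%/10⌋ = $9,843; SL = ⌊$38,319/5⌋ = $7,663 → take DB $9,843. Book value $39,376.
Year 7: DB = ⌊$39,376 × 200%/10⌋ = $7,875; SL = ⌊$28,476/4⌋ = $7,119 → take DB $7,875. Book value $31,501.
Year 8: DB = ⌊$31,501 × 200%/10⌋ = $6,300; SL = ⌊$20,601/3⌋ = $6,867 → take SL $6,867. Book value $24,634.
Year 9: DB = ⌊$24,634 × 200%/10⌋ = $4,926; SL = ⌊$13,734/2⌋ = $6,867 → take SL $6,867. Book value $17,767.
Year 10 (final): $17,767 − $10,900 = $6,867. Book value $10,900.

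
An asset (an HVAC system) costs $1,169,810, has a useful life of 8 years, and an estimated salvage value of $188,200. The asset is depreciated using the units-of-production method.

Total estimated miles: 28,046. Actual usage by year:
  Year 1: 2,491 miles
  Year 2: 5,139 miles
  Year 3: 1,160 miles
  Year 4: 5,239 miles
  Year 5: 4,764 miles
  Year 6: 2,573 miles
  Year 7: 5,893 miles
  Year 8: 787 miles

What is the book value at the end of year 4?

$678,795

Depreciable base = $1,169,810 − $188,200 = $981,610.
Rate = $981,610 / 28,046 miles = $35 per mile.
Year 1: 2,491 × $35 = $87,185. Book value $1,082,625.
Year 2: 5,139 × $35 = $179,865. Book value $902,760.
Year 3: 1,160 × $35 = $40,600. Book value $862,160.
Year 4: 5,239 × $35 = $183,365. Book value $678,795.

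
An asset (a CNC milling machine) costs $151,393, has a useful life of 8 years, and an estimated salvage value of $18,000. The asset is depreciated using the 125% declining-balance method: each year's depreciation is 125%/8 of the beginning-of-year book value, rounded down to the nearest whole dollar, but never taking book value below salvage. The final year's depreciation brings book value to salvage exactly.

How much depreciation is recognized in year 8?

Depreciable base = $151,393 − $18,000 = $133,393.
Year 1: ⌊$151,393 × 125%/8⌋ = $23,655. Book value $127,738.
Year 2: ⌊$127,738 × 125%/8⌋ = $19,959. Book value $107,779.
Year 3: ⌊$107,779 × 125%/8⌋ = $16,840. Book value $90,939.
Year 4: ⌊$90,939 × 125%/8⌋ = $14,209. Book value $76,730.
Year 5: ⌊$76,730 × 125%/8⌋ = $11,989. Book value $64,741.
Year 6: ⌊$64,741 × 125%/8⌋ = $10,115. Book value $54,626.
Year 7: ⌊$54,626 × 125%/8⌋ = $8,535. Book value $46,091.
Year 8 (final): $46,091 − $18,000 = $28,091. Book value $18,000.

$28,091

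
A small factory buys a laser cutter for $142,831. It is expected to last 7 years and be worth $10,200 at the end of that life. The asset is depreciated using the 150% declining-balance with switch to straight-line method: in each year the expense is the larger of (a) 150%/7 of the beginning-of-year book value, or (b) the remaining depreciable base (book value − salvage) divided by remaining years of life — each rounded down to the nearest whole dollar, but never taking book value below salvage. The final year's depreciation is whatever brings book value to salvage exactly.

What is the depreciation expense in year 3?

Depreciable base = $142,831 − $10,200 = $132,631.
Year 1: DB = ⌊$142,831 × 150%/7⌋ = $30,606; SL = ⌊$132,631/7⌋ = $18,947 → take DB $30,606. Book value $112,225.
Year 2: DB = ⌊$112,225 × 150%/7⌋ = $24,048; SL = ⌊$102,025/6⌋ = $17,004 → take DB $24,048. Book value $88,177.
Year 3: DB = ⌊$88,177 × 150%/7⌋ = $18,895; SL = ⌊$77,977/5⌋ = $15,595 → take DB $18,895. Book value $69,282.

$18,895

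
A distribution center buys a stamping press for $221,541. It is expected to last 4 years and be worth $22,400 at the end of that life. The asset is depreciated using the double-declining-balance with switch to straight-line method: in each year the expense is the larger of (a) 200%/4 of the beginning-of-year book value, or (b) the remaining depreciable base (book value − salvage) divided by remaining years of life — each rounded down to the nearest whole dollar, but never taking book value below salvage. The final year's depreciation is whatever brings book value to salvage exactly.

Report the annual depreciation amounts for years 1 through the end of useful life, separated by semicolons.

Depreciable base = $221,541 − $22,400 = $199,141.
Year 1: DB = ⌊$221,541 × 200%/4⌋ = $110,770; SL = ⌊$199,141/4⌋ = $49,785 → take DB $110,770. Book value $110,771.
Year 2: DB = ⌊$110,771 × 200%/4⌋ = $55,385; SL = ⌊$88,371/3⌋ = $29,457 → take DB $55,385. Book value $55,386.
Year 3: DB = ⌊$55,386 × 200%/4⌋ = $27,693; SL = ⌊$32,986/2⌋ = $16,493 → take DB $27,693. Book value $27,693.
Year 4 (final): $27,693 − $22,400 = $5,293. Book value $22,400.

$110,770; $55,385; $27,693; $5,293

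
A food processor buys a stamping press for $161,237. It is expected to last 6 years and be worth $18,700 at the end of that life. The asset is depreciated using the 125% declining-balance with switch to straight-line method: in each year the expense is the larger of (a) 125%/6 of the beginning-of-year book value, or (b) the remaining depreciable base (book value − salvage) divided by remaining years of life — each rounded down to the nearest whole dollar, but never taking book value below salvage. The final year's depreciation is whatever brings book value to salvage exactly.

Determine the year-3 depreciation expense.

$21,052

Depreciable base = $161,237 − $18,700 = $142,537.
Year 1: DB = ⌊$161,237 × 125%/6⌋ = $33,591; SL = ⌊$142,537/6⌋ = $23,756 → take DB $33,591. Book value $127,646.
Year 2: DB = ⌊$127,646 × 125%/6⌋ = $26,592; SL = ⌊$108,946/5⌋ = $21,789 → take DB $26,592. Book value $101,054.
Year 3: DB = ⌊$101,054 × 125%/6⌋ = $21,052; SL = ⌊$82,354/4⌋ = $20,588 → take DB $21,052. Book value $80,002.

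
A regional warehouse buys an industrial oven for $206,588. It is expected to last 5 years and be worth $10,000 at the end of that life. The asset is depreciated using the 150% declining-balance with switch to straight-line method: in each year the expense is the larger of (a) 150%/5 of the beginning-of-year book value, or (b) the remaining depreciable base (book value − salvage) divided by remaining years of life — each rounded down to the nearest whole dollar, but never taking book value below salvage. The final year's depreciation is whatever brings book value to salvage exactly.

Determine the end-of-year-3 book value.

$70,820

Depreciable base = $206,588 − $10,000 = $196,588.
Year 1: DB = ⌊$206,588 × 150%/5⌋ = $61,976; SL = ⌊$196,588/5⌋ = $39,317 → take DB $61,976. Book value $144,612.
Year 2: DB = ⌊$144,612 × 150%/5⌋ = $43,383; SL = ⌊$134,612/4⌋ = $33,653 → take DB $43,383. Book value $101,229.
Year 3: DB = ⌊$101,229 × 150%/5⌋ = $30,368; SL = ⌊$91,229/3⌋ = $30,409 → take SL $30,409. Book value $70,820.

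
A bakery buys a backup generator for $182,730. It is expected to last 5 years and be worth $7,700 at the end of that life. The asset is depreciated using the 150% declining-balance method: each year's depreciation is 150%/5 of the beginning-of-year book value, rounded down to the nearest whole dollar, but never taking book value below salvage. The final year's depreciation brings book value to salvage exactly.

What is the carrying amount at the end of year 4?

Depreciable base = $182,730 − $7,700 = $175,030.
Year 1: ⌊$182,730 × 150%/5⌋ = $54,819. Book value $127,911.
Year 2: ⌊$127,911 × 150%/5⌋ = $38,373. Book value $89,538.
Year 3: ⌊$89,538 × 150%/5⌋ = $26,861. Book value $62,677.
Year 4: ⌊$62,677 × 150%/5⌋ = $18,803. Book value $43,874.

$43,874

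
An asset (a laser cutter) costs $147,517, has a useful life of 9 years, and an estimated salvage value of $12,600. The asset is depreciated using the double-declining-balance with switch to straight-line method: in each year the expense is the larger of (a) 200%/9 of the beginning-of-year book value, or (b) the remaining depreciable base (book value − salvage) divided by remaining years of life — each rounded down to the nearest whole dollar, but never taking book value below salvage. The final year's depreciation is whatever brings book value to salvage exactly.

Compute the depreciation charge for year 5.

Depreciable base = $147,517 − $12,600 = $134,917.
Year 1: DB = ⌊$147,517 × 200%/9⌋ = $32,781; SL = ⌊$134,917/9⌋ = $14,990 → take DB $32,781. Book value $114,736.
Year 2: DB = ⌊$114,736 × 200%/9⌋ = $25,496; SL = ⌊$102,136/8⌋ = $12,767 → take DB $25,496. Book value $89,240.
Year 3: DB = ⌊$89,240 × 200%/9⌋ = $19,831; SL = ⌊$76,640/7⌋ = $10,948 → take DB $19,831. Book value $69,409.
Year 4: DB = ⌊$69,409 × 200%/9⌋ = $15,424; SL = ⌊$56,809/6⌋ = $9,468 → take DB $15,424. Book value $53,985.
Year 5: DB = ⌊$53,985 × 200%/9⌋ = $11,996; SL = ⌊$41,385/5⌋ = $8,277 → take DB $11,996. Book value $41,989.

$11,996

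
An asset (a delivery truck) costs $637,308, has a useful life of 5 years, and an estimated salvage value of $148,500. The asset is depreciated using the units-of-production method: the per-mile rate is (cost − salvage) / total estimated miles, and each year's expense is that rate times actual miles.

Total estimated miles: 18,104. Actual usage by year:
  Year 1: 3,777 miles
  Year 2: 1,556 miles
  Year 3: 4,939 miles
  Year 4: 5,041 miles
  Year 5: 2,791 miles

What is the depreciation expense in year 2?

Depreciable base = $637,308 − $148,500 = $488,808.
Rate = $488,808 / 18,104 miles = $27 per mile.
Year 1: 3,777 × $27 = $101,979. Book value $535,329.
Year 2: 1,556 × $27 = $42,012. Book value $493,317.

$42,012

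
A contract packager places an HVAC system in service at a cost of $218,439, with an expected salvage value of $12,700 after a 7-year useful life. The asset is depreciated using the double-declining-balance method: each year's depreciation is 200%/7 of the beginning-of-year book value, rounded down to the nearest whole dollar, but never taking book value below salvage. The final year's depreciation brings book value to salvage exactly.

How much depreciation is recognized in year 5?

$16,246

Depreciable base = $218,439 − $12,700 = $205,739.
Year 1: ⌊$218,439 × 200%/7⌋ = $62,411. Book value $156,028.
Year 2: ⌊$156,028 × 200%/7⌋ = $44,579. Book value $111,449.
Year 3: ⌊$111,449 × 200%/7⌋ = $31,842. Book value $79,607.
Year 4: ⌊$79,607 × 200%/7⌋ = $22,744. Book value $56,863.
Year 5: ⌊$56,863 × 200%/7⌋ = $16,246. Book value $40,617.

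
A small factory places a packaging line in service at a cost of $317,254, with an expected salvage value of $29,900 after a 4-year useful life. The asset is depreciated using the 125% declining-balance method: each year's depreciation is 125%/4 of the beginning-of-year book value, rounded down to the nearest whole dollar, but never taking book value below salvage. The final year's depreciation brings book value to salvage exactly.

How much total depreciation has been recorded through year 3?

$214,161

Depreciable base = $317,254 − $29,900 = $287,354.
Year 1: ⌊$317,254 × 125%/4⌋ = $99,141. Book value $218,113.
Year 2: ⌊$218,113 × 125%/4⌋ = $68,160. Book value $149,953.
Year 3: ⌊$149,953 × 125%/4⌋ = $46,860. Book value $103,093.
Accumulated through year 3 = $317,254 − $103,093 = $214,161.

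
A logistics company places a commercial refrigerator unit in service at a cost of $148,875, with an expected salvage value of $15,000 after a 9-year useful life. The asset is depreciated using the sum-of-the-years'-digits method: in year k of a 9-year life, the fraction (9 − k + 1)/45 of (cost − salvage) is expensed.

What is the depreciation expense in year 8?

$5,950

Depreciable base = $148,875 − $15,000 = $133,875.
Sum of the years' digits = 9+8+7+6+5+4+3+2+1 = 45.
Year 1: $133,875 × 9/45 = $26,775. Book value $122,100.
Year 2: $133,875 × 8/45 = $23,800. Book value $98,300.
Year 3: $133,875 × 7/45 = $20,825. Book value $77,475.
Year 4: $133,875 × 6/45 = $17,850. Book value $59,625.
Year 5: $133,875 × 5/45 = $14,875. Book value $44,750.
Year 6: $133,875 × 4/45 = $11,900. Book value $32,850.
Year 7: $133,875 × 3/45 = $8,925. Book value $23,925.
Year 8: $133,875 × 2/45 = $5,950. Book value $17,975.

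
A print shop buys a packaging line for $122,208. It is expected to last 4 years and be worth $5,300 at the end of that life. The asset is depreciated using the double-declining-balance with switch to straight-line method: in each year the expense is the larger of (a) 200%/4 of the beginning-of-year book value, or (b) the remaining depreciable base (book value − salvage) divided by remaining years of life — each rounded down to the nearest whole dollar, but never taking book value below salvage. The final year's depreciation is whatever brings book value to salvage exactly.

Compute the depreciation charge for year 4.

$9,976

Depreciable base = $122,208 − $5,300 = $116,908.
Year 1: DB = ⌊$122,208 × 200%/4⌋ = $61,104; SL = ⌊$116,908/4⌋ = $29,227 → take DB $61,104. Book value $61,104.
Year 2: DB = ⌊$61,104 × 200%/4⌋ = $30,552; SL = ⌊$55,804/3⌋ = $18,601 → take DB $30,552. Book value $30,552.
Year 3: DB = ⌊$30,552 × 200%/4⌋ = $15,276; SL = ⌊$25,252/2⌋ = $12,626 → take DB $15,276. Book value $15,276.
Year 4 (final): $15,276 − $5,300 = $9,976. Book value $5,300.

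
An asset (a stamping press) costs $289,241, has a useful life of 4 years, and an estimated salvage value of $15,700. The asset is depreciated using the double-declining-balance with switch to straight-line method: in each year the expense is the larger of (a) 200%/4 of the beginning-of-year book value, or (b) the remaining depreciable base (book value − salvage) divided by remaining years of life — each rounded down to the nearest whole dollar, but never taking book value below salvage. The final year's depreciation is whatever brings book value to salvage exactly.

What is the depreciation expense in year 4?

$20,456

Depreciable base = $289,241 − $15,700 = $273,541.
Year 1: DB = ⌊$289,241 × 200%/4⌋ = $144,620; SL = ⌊$273,541/4⌋ = $68,385 → take DB $144,620. Book value $144,621.
Year 2: DB = ⌊$144,621 × 200%/4⌋ = $72,310; SL = ⌊$128,921/3⌋ = $42,973 → take DB $72,310. Book value $72,311.
Year 3: DB = ⌊$72,311 × 200%/4⌋ = $36,155; SL = ⌊$56,611/2⌋ = $28,305 → take DB $36,155. Book value $36,156.
Year 4 (final): $36,156 − $15,700 = $20,456. Book value $15,700.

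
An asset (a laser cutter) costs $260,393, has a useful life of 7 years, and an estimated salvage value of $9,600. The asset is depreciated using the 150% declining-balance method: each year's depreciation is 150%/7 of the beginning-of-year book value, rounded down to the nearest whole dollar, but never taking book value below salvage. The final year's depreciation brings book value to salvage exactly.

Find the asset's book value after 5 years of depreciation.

Depreciable base = $260,393 − $9,600 = $250,793.
Year 1: ⌊$260,393 × 150%/7⌋ = $55,798. Book value $204,595.
Year 2: ⌊$204,595 × 150%/7⌋ = $43,841. Book value $160,754.
Year 3: ⌊$160,754 × 150%/7⌋ = $34,447. Book value $126,307.
Year 4: ⌊$126,307 × 150%/7⌋ = $27,065. Book value $99,242.
Year 5: ⌊$99,242 × 150%/7⌋ = $21,266. Book value $77,976.

$77,976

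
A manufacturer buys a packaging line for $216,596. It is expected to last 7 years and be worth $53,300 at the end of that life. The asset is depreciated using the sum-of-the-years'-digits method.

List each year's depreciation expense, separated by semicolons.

$40,824; $34,992; $29,160; $23,328; $17,496; $11,664; $5,832

Depreciable base = $216,596 − $53,300 = $163,296.
Sum of the years' digits = 7+6+5+4+3+2+1 = 28.
Year 1: $163,296 × 7/28 = $40,824. Book value $175,772.
Year 2: $163,296 × 6/28 = $34,992. Book value $140,780.
Year 3: $163,296 × 5/28 = $29,160. Book value $111,620.
Year 4: $163,296 × 4/28 = $23,328. Book value $88,292.
Year 5: $163,296 × 3/28 = $17,496. Book value $70,796.
Year 6: $163,296 × 2/28 = $11,664. Book value $59,132.
Year 7: $163,296 × 1/28 = $5,832. Book value $53,300.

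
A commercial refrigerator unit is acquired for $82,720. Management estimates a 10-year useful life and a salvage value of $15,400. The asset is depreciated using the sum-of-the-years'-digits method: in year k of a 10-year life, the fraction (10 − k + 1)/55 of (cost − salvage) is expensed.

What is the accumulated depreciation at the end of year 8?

$63,648

Depreciable base = $82,720 − $15,400 = $67,320.
Sum of the years' digits = 10+9+8+7+6+5+4+3+2+1 = 55.
Year 1: $67,320 × 10/55 = $12,240. Book value $70,480.
Year 2: $67,320 × 9/55 = $11,016. Book value $59,464.
Year 3: $67,320 × 8/55 = $9,792. Book value $49,672.
Year 4: $67,320 × 7/55 = $8,568. Book value $41,104.
Year 5: $67,320 × 6/55 = $7,344. Book value $33,760.
Year 6: $67,320 × 5/55 = $6,120. Book value $27,640.
Year 7: $67,320 × 4/55 = $4,896. Book value $22,744.
Year 8: $67,320 × 3/55 = $3,672. Book value $19,072.
Accumulated through year 8 = $82,720 − $19,072 = $63,648.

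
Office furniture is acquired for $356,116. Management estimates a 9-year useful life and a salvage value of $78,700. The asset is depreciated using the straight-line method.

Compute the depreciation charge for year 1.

$30,824

Depreciable base = $356,116 − $78,700 = $277,416.
Annual expense = $277,416 / 9 = $30,824.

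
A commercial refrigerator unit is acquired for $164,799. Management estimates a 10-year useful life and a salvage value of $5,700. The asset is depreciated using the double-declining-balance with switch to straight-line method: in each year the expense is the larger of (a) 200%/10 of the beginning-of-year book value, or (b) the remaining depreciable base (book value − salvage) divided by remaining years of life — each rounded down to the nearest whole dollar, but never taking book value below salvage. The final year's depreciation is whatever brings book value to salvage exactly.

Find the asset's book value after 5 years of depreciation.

Depreciable base = $164,799 − $5,700 = $159,099.
Year 1: DB = ⌊$164,799 × 200%/10⌋ = $32,959; SL = ⌊$159,099/10⌋ = $15,909 → take DB $32,959. Book value $131,840.
Year 2: DB = ⌊$131,840 × 200%/10⌋ = $26,368; SL = ⌊$126,140/9⌋ = $14,015 → take DB $26,368. Book value $105,472.
Year 3: DB = ⌊$105,472 × 200%/10⌋ = $21,094; SL = ⌊$99,772/8⌋ = $12,471 → take DB $21,094. Book value $84,378.
Year 4: DB = ⌊$84,378 × 200%/10⌋ = $16,875; SL = ⌊$78,678/7⌋ = $11,239 → take DB $16,875. Book value $67,503.
Year 5: DB = ⌊$67,503 × 200%/10⌋ = $13,500; SL = ⌊$61,803/6⌋ = $10,300 → take DB $13,500. Book value $54,003.

$54,003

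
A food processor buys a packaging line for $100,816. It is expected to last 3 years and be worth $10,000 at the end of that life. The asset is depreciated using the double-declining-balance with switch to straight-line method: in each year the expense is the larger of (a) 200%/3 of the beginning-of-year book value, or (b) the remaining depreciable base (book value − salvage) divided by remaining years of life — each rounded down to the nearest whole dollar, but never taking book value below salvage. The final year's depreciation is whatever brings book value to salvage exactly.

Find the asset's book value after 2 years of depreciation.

Depreciable base = $100,816 − $10,000 = $90,816.
Year 1: DB = ⌊$100,816 × 200%/3⌋ = $67,210; SL = ⌊$90,816/3⌋ = $30,272 → take DB $67,210. Book value $33,606.
Year 2: DB = ⌊$33,606 × 200%/3⌋ = $22,404; SL = ⌊$23,606/2⌋ = $11,803 → take DB $22,404. Book value $11,202.

$11,202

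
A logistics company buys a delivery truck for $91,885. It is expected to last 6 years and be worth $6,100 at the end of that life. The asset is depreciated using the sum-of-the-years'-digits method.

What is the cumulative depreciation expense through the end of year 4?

$73,530

Depreciable base = $91,885 − $6,100 = $85,785.
Sum of the years' digits = 6+5+4+3+2+1 = 21.
Year 1: $85,785 × 6/21 = $24,510. Book value $67,375.
Year 2: $85,785 × 5/21 = $20,425. Book value $46,950.
Year 3: $85,785 × 4/21 = $16,340. Book value $30,610.
Year 4: $85,785 × 3/21 = $12,255. Book value $18,355.
Accumulated through year 4 = $91,885 − $18,355 = $73,530.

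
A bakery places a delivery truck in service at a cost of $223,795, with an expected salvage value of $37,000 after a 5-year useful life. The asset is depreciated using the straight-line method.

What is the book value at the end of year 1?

Depreciable base = $223,795 − $37,000 = $186,795.
Annual expense = $186,795 / 5 = $37,359.
End of year 1: book value $186,436.

$186,436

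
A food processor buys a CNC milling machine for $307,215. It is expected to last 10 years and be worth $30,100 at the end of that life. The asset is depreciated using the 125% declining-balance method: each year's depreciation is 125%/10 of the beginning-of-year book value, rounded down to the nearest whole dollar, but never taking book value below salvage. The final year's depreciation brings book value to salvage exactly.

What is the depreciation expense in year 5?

$22,510

Depreciable base = $307,215 − $30,100 = $277,115.
Year 1: ⌊$307,215 × 125%/10⌋ = $38,401. Book value $268,814.
Year 2: ⌊$268,814 × 125%/10⌋ = $33,601. Book value $235,213.
Year 3: ⌊$235,213 × 125%/10⌋ = $29,401. Book value $205,812.
Year 4: ⌊$205,812 × 125%/10⌋ = $25,726. Book value $180,086.
Year 5: ⌊$180,086 × 125%/10⌋ = $22,510. Book value $157,576.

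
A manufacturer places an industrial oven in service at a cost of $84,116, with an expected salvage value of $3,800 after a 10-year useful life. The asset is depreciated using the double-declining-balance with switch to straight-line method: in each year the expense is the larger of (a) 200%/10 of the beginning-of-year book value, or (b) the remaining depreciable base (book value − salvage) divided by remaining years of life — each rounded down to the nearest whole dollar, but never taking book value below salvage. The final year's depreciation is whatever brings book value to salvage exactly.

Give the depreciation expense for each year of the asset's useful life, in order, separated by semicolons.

Depreciable base = $84,116 − $3,800 = $80,316.
Year 1: DB = ⌊$84,116 × 200%/10⌋ = $16,823; SL = ⌊$80,316/10⌋ = $8,031 → take DB $16,823. Book value $67,293.
Year 2: DB = ⌊$67,293 × 200%/10⌋ = $13,458; SL = ⌊$63,493/9⌋ = $7,054 → take DB $13,458. Book value $53,835.
Year 3: DB = ⌊$53,835 × 200%/10⌋ = $10,767; SL = ⌊$50,035/8⌋ = $6,254 → take DB $10,767. Book value $43,068.
Year 4: DB = ⌊$43,068 × 200%/10⌋ = $8,613; SL = ⌊$39,268/7⌋ = $5,609 → take DB $8,613. Book value $34,455.
Year 5: DB = ⌊$34,455 × 200%/10⌋ = $6,891; SL = ⌊$30,655/6⌋ = $5,109 → take DB $6,891. Book value $27,564.
Year 6: DB = ⌊$27,564 × 200%/10⌋ = $5,512; SL = ⌊$23,764/5⌋ = $4,752 → take DB $5,512. Book value $22,052.
Year 7: DB = ⌊$22,052 × 200%/10⌋ = $4,410; SL = ⌊$18,252/4⌋ = $4,563 → take SL $4,563. Book value $17,489.
Year 8: DB = ⌊$17,489 × 200%/10⌋ = $3,497; SL = ⌊$13,689/3⌋ = $4,563 → take SL $4,563. Book value $12,926.
Year 9: DB = ⌊$12,926 × 200%/10⌋ = $2,585; SL = ⌊$9,126/2⌋ = $4,563 → take SL $4,563. Book value $8,363.
Year 10 (final): $8,363 − $3,800 = $4,563. Book value $3,800.

$16,823; $13,458; $10,767; $8,613; $6,891; $5,512; $4,563; $4,563; $4,563; $4,563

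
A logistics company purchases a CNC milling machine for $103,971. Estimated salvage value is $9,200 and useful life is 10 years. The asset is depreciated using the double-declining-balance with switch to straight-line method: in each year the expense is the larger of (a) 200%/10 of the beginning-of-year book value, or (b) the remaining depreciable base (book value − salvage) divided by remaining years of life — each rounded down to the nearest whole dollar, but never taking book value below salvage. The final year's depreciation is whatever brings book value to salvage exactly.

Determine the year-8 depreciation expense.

$4,361

Depreciable base = $103,971 − $9,200 = $94,771.
Year 1: DB = ⌊$103,971 × 200%/10⌋ = $20,794; SL = ⌊$94,771/10⌋ = $9,477 → take DB $20,794. Book value $83,177.
Year 2: DB = ⌊$83,177 × 200%/10⌋ = $16,635; SL = ⌊$73,977/9⌋ = $8,219 → take DB $16,635. Book value $66,542.
Year 3: DB = ⌊$66,542 × 200%/10⌋ = $13,308; SL = ⌊$57,342/8⌋ = $7,167 → take DB $13,308. Book value $53,234.
Year 4: DB = ⌊$53,234 × 200%/10⌋ = $10,646; SL = ⌊$44,034/7⌋ = $6,290 → take DB $10,646. Book value $42,588.
Year 5: DB = ⌊$42,588 × 200%/10⌋ = $8,517; SL = ⌊$33,388/6⌋ = $5,564 → take DB $8,517. Book value $34,071.
Year 6: DB = ⌊$34,071 × 200%/10⌋ = $6,814; SL = ⌊$24,871/5⌋ = $4,974 → take DB $6,814. Book value $27,257.
Year 7: DB = ⌊$27,257 × 200%/10⌋ = $5,451; SL = ⌊$18,057/4⌋ = $4,514 → take DB $5,451. Book value $21,806.
Year 8: DB = ⌊$21,806 × 200%/10⌋ = $4,361; SL = ⌊$12,606/3⌋ = $4,202 → take DB $4,361. Book value $17,445.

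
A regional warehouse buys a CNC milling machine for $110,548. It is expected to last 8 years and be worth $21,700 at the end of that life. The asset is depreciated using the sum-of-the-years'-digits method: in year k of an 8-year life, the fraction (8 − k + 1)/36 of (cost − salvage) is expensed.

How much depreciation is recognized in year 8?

$2,468

Depreciable base = $110,548 − $21,700 = $88,848.
Sum of the years' digits = 8+7+6+5+4+3+2+1 = 36.
Year 1: $88,848 × 8/36 = $19,744. Book value $90,804.
Year 2: $88,848 × 7/36 = $17,276. Book value $73,528.
Year 3: $88,848 × 6/36 = $14,808. Book value $58,720.
Year 4: $88,848 × 5/36 = $12,340. Book value $46,380.
Year 5: $88,848 × 4/36 = $9,872. Book value $36,508.
Year 6: $88,848 × 3/36 = $7,404. Book value $29,104.
Year 7: $88,848 × 2/36 = $4,936. Book value $24,168.
Year 8: $88,848 × 1/36 = $2,468. Book value $21,700.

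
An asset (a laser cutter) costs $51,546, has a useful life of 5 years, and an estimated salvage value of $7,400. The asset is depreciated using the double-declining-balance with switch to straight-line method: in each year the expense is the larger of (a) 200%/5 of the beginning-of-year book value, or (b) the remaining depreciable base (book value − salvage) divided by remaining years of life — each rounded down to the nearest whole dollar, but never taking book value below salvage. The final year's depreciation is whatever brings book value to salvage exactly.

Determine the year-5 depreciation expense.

$0

Depreciable base = $51,546 − $7,400 = $44,146.
Year 1: DB = ⌊$51,546 × 200%/5⌋ = $20,618; SL = ⌊$44,146/5⌋ = $8,829 → take DB $20,618. Book value $30,928.
Year 2: DB = ⌊$30,928 × 200%/5⌋ = $12,371; SL = ⌊$23,528/4⌋ = $5,882 → take DB $12,371. Book value $18,557.
Year 3: DB = ⌊$18,557 × 200%/5⌋ = $7,422; SL = ⌊$11,157/3⌋ = $3,719 → take DB $7,422. Book value $11,135.
Year 4: DB = ⌊$11,135 × 200%/5⌋ = $4,454; SL = ⌊$3,735/2⌋ = $1,867 → take DB $4,454, capped at $3,735. Book value $7,400.
Year 5 (final): $7,400 − $7,400 = $0. Book value $7,400.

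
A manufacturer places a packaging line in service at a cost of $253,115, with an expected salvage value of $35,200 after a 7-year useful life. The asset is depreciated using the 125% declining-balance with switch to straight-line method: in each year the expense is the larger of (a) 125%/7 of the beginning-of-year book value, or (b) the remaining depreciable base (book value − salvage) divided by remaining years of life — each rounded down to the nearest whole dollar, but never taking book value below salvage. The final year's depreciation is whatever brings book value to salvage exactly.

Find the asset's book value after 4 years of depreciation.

$114,019

Depreciable base = $253,115 − $35,200 = $217,915.
Year 1: DB = ⌊$253,115 × 125%/7⌋ = $45,199; SL = ⌊$217,915/7⌋ = $31,130 → take DB $45,199. Book value $207,916.
Year 2: DB = ⌊$207,916 × 125%/7⌋ = $37,127; SL = ⌊$172,716/6⌋ = $28,786 → take DB $37,127. Book value $170,789.
Year 3: DB = ⌊$170,789 × 125%/7⌋ = $30,498; SL = ⌊$135,589/5⌋ = $27,117 → take DB $30,498. Book value $140,291.
Year 4: DB = ⌊$140,291 × 125%/7⌋ = $25,051; SL = ⌊$105,091/4⌋ = $26,272 → take SL $26,272. Book value $114,019.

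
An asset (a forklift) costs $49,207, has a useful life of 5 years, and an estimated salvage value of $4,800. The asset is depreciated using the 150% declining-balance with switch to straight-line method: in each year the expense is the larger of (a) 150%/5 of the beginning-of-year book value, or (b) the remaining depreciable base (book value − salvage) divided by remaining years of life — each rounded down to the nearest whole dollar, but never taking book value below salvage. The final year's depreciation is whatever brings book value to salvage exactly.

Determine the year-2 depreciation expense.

$10,333

Depreciable base = $49,207 − $4,800 = $44,407.
Year 1: DB = ⌊$49,207 × 150%/5⌋ = $14,762; SL = ⌊$44,407/5⌋ = $8,881 → take DB $14,762. Book value $34,445.
Year 2: DB = ⌊$34,445 × 150%/5⌋ = $10,333; SL = ⌊$29,645/4⌋ = $7,411 → take DB $10,333. Book value $24,112.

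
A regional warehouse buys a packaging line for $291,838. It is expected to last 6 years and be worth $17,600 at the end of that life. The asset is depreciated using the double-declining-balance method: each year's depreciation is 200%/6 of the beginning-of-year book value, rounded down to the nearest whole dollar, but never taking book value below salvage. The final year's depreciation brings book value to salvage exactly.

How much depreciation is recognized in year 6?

$20,832

Depreciable base = $291,838 − $17,600 = $274,238.
Year 1: ⌊$291,838 × 200%/6⌋ = $97,279. Book value $194,559.
Year 2: ⌊$194,559 × 200%/6⌋ = $64,853. Book value $129,706.
Year 3: ⌊$129,706 × 200%/6⌋ = $43,235. Book value $86,471.
Year 4: ⌊$86,471 × 200%/6⌋ = $28,823. Book value $57,648.
Year 5: ⌊$57,648 × 200%/6⌋ = $19,216. Book value $38,432.
Year 6 (final): $38,432 − $17,600 = $20,832. Book value $17,600.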